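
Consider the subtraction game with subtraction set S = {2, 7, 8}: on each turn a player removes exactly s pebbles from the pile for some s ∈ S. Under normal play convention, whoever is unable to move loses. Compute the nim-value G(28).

2

n :  0  1  2  3  4  5  6  7  8  9 10 11 12 13 14 15 16 17 18 19 20 21 22 23 24 25 26 27 28
G :  0  0  1  1  0  0  1  1  2  2  0  3  1  2  0  0  1  1  2  0  0  1  1  2  0  0  1  1  2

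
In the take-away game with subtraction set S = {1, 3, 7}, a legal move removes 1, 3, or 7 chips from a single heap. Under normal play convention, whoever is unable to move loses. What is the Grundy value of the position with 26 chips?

0

n :  0  1  2  3  4  5  6  7  8  9 10 11 12 13 14 15 16 17 18 19 20 21 22 23 24 25 26
G :  0  1  0  1  0  1  0  1  0  1  0  1  0  1  0  1  0  1  0  1  0  1  0  1  0  1  0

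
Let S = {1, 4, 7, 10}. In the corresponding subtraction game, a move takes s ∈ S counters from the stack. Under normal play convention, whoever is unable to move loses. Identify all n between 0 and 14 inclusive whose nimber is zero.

0, 2, 5, 8, 11, 13

n :  0  1  2  3  4  5  6  7  8  9 10 11 12 13 14
G :  0  1  0  1  2  0  1  2  0  1  2  0  1  0  1
P-positions are exactly the n with G(n) = 0.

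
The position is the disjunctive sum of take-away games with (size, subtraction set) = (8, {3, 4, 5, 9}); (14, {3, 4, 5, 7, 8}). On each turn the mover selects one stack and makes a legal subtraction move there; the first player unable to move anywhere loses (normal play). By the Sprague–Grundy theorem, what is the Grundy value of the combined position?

Stack A, S = {3, 4, 5, 9}:
n : 0 1 2 3 4 5 6 7 8
G : 0 0 0 1 1 1 2 2 0
G_A(8) = 0.
Stack B, S = {3, 4, 5, 7, 8}:
G(0) = 0
G(1) = mex{} = 0
G(2) = mex{} = 0
G(3) = mex{0} = 1
G(4) = mex{0,0} = 1
G(5) = mex{0,0,0} = 1
G(6) = mex{1,0,0} = 2
G(7) = mex{1,1,0,0} = 2
G(8) = mex{1,1,1,0,0} = 2
G(9) = mex{2,1,1,0,0} = 3
G(10) = mex{2,2,1,1,0} = 3
G(11) = mex{2,2,2,1,1} = 0
G(12) = mex{3,2,2,1,1} = 0
G(13) = mex{3,3,2,2,1} = 0
G(14) = mex{0,3,3,2,2} = 1
G_B(14) = 1.
Combined Grundy value = 0 ⊕ 1 = 1.

1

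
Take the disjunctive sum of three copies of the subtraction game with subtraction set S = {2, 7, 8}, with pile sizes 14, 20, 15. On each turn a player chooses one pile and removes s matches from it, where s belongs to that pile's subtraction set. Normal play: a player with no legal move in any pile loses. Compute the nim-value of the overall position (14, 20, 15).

0

All piles use S = {2, 7, 8}:
G(0) = 0
G(1) = mex{} = 0
G(2) = mex{0} = 1
G(3) = mex{0} = 1
G(4) = mex{1} = 0
G(5) = mex{1} = 0
G(6) = mex{0} = 1
G(7) = mex{0,0} = 1
G(8) = mex{1,0,0} = 2
G(9) = mex{1,1,0} = 2
G(10) = mex{2,1,1} = 0
G(11) = mex{2,0,1} = 3
G(12) = mex{0,0,0} = 1
G(13) = mex{3,1,0} = 2
G(14) = mex{1,1,1} = 0
G(15) = mex{2,2,1} = 0
G(16) = mex{0,2,2} = 1
G(17) = mex{0,0,2} = 1
G(18) = mex{1,3,0} = 2
G(19) = mex{1,1,3} = 0
G(20) = mex{2,2,1} = 0
Pile A: G(14) = 0.
Pile B: G(20) = 0.
Pile C: G(15) = 0.
Combined Grundy value = 0 ⊕ 0 ⊕ 0 = 0.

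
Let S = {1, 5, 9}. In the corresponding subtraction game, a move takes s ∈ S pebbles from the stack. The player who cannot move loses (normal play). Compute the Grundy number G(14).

n :  0  1  2  3  4  5  6  7  8  9 10 11 12 13 14
G :  0  1  0  1  0  1  0  1  0  1  0  1  0  1  0

0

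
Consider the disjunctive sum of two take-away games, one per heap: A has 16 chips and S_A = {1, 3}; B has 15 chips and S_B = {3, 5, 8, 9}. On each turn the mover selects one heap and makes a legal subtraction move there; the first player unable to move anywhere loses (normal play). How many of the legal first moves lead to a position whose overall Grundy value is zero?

Heap A, S = {1, 3}:
G(0) = 0
G(1) = mex{0} = 1
G(2) = mex{1} = 0
G(3) = mex{0,0} = 1
G(4) = mex{1,1} = 0
G(5) = mex{0,0} = 1
G(6) = mex{1,1} = 0
G(7) = mex{0,0} = 1
G(8) = mex{1,1} = 0
G(9) = mex{0,0} = 1
G(10) = mex{1,1} = 0
G(11) = mex{0,0} = 1
G(12) = mex{1,1} = 0
G(13) = mex{0,0} = 1
G(14) = mex{1,1} = 0
G(15) = mex{0,0} = 1
G(16) = mex{1,1} = 0
G_A(16) = 0.
Heap B, S = {3, 5, 8, 9}:
n :  0  1  2  3  4  5  6  7  8  9 10 11 12 13 14 15
G :  0  0  0  1  1  1  2  2  2  3  3  3  0  0  0  1
G_B(15) = 1.
Combined Grundy value = 0 ⊕ 1 = 1.
A winning move leaves total XOR = 0, i.e. changes one component's Grundy value g to g ⊕ X where X is the current total.
Heap A: need g' = 0⊕1 = 1. Options: 16−1→G=1, 16−3→G=1. Hits: 2.
Heap B: need g' = 1⊕1 = 0. Options: 15−3→G=0, 15−5→G=3, 15−8→G=2, 15−9→G=2. Hits: 1.

3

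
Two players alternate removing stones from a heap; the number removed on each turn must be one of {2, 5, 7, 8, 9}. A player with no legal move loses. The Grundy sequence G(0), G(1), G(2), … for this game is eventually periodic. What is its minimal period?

14

G(0) = 0
G(1) = mex{} = 0
G(2) = mex{0} = 1
G(3) = mex{0} = 1
G(4) = mex{1} = 0
G(5) = mex{1,0} = 2
G(6) = mex{0,0} = 1
G(7) = mex{2,1,0} = 3
G(8) = mex{1,1,0,0} = 2
G(9) = mex{3,0,1,0,0} = 2
G(10) = mex{2,2,1,1,0} = 3
G(11) = mex{2,1,0,1,1} = 3
G(12) = mex{3,3,2,0,1} = 4
G(13) = mex{3,2,1,2,0} = 4
G(14) = mex{4,2,3,1,2} = 0
G(15) = mex{4,3,2,3,1} = 0
G(16) = mex{0,3,2,2,3} = 1
G(17) = mex{0,4,3,2,2} = 1
G(18) = mex{1,4,3,3,2} = 0
G(19) = mex{1,0,4,3,3} = 2
G(20) = mex{0,0,4,4,3} = 1
G(21) = mex{2,1,0,4,4} = 3
G(22) = mex{1,1,0,0,4} = 2
G(23) = mex{3,0,1,0,0} = 2
G(24) = mex{2,2,1,1,0} = 3
G(25) = mex{2,1,0,1,1} = 3
G(26) = mex{3,3,2,0,1} = 4
G(27) = mex{3,2,1,2,0} = 4
G(28) = mex{4,2,3,1,2} = 0
G(29) = mex{4,3,2,3,1} = 0
G(n+14) = G(n) holds for n = 0,…,8 (a full window of length max(S) = 9), so the sequence is purely periodic with period 14.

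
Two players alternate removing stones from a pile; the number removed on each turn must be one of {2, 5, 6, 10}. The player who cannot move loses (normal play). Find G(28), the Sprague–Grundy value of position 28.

2

n :  0  1  2  3  4  5  6  7  8  9 10 11 12 13 14 15 16 17 18 19 20 21 22 23 24 25 26 27 28
G :  0  0  1  1  0  2  1  3  0  2  1  3  0  2  1  0  0  1  1  0  2  1  3  0  2  1  3  0  2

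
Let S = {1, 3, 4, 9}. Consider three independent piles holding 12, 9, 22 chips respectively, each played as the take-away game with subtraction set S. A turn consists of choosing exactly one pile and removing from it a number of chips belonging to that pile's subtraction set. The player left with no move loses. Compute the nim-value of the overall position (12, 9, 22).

All piles use S = {1, 3, 4, 9}:
n :  0  1  2  3  4  5  6  7  8  9 10 11 12 13 14 15 16 17 18 19 20 21 22
G :  0  1  0  1  2  3  2  0  1  4  3  2  0  1  0  1  2  3  2  0  1  4  3
Pile A: G(12) = 0.
Pile B: G(9) = 4.
Pile C: G(22) = 3.
Combined Grundy value = 0 ⊕ 4 ⊕ 3 = 7.

7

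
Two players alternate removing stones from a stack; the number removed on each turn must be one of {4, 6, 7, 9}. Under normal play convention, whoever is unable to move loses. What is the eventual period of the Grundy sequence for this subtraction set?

n :  0  1  2  3  4  5  6  7  8  9 10 11 12 13 14 15 16 17 18 19 20 21 22 23 24 25 26 27
G :  0  0  0  0  1  1  1  1  2  2  2  2  3  0  0  0  0  1  1  1  1  2  2  2  2  3  0  0
G(n+13) = G(n) holds for n = 0,…,8 (a full window of length max(S) = 9), so the sequence is purely periodic with period 13.

13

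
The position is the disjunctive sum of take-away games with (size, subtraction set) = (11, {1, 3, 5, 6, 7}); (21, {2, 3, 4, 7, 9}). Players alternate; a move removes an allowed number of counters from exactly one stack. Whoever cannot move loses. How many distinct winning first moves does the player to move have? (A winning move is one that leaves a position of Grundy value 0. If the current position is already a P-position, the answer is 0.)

4

Stack A, S = {1, 3, 5, 6, 7}:
n :  0  1  2  3  4  5  6  7  8  9 10 11
G :  0  1  0  1  0  1  2  3  2  3  2  3
G_A(11) = 3.
Stack B, S = {2, 3, 4, 7, 9}:
G(0) = 0
G(1) = mex{} = 0
G(2) = mex{0} = 1
G(3) = mex{0,0} = 1
G(4) = mex{1,0,0} = 2
G(5) = mex{1,1,0} = 2
G(6) = mex{2,1,1} = 0
G(7) = mex{2,2,1,0} = 3
G(8) = mex{0,2,2,0} = 1
G(9) = mex{3,0,2,1,0} = 4
G(10) = mex{1,3,0,1,0} = 2
G(11) = mex{4,1,3,2,1} = 0
G(12) = mex{2,4,1,2,1} = 0
G(13) = mex{0,2,4,0,2} = 1
G(14) = mex{0,0,2,3,2} = 1
G(15) = mex{1,0,0,1,0} = 2
G(16) = mex{1,1,0,4,3} = 2
G(17) = mex{2,1,1,2,1} = 0
G(18) = mex{2,2,1,0,4} = 3
G(19) = mex{0,2,2,0,2} = 1
G(20) = mex{3,0,2,1,0} = 4
G(21) = mex{1,3,0,1,0} = 2
G_B(21) = 2.
Combined Grundy value = 3 ⊕ 2 = 1.
A winning move leaves total XOR = 0, i.e. changes one component's Grundy value g to g ⊕ X where X is the current total.
Stack A: need g' = 3⊕1 = 2. Options: 11−1→G=2, 11−3→G=2, 11−5→G=2, 11−6→G=1, 11−7→G=0. Hits: 3.
Stack B: need g' = 2⊕1 = 3. Options: 21−2→G=1, 21−3→G=3, 21−4→G=0, 21−7→G=1, 21−9→G=0. Hits: 1.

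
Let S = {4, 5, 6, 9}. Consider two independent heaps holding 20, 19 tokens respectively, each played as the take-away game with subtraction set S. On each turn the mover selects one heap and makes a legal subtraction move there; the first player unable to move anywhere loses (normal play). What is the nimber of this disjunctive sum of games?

0

All heaps use S = {4, 5, 6, 9}:
G(0) = 0
G(1) = mex{} = 0
G(2) = mex{} = 0
G(3) = mex{} = 0
G(4) = mex{0} = 1
G(5) = mex{0,0} = 1
G(6) = mex{0,0,0} = 1
G(7) = mex{0,0,0} = 1
G(8) = mex{1,0,0} = 2
G(9) = mex{1,1,0,0} = 2
G(10) = mex{1,1,1,0} = 2
G(11) = mex{1,1,1,0} = 2
G(12) = mex{2,1,1,0} = 3
G(13) = mex{2,2,1,1} = 0
G(14) = mex{2,2,2,1} = 0
G(15) = mex{2,2,2,1} = 0
G(16) = mex{3,2,2,1} = 0
G(17) = mex{0,3,2,2} = 1
G(18) = mex{0,0,3,2} = 1
G(19) = mex{0,0,0,2} = 1
G(20) = mex{0,0,0,2} = 1
Heap A: G(20) = 1.
Heap B: G(19) = 1.
Combined Grundy value = 1 ⊕ 1 = 0.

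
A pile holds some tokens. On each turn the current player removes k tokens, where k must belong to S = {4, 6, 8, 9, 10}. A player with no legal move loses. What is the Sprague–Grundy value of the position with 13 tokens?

3

G(0) = 0
G(1) = mex{} = 0
G(2) = mex{} = 0
G(3) = mex{} = 0
G(4) = mex{0} = 1
G(5) = mex{0} = 1
G(6) = mex{0,0} = 1
G(7) = mex{0,0} = 1
G(8) = mex{1,0,0} = 2
G(9) = mex{1,0,0,0} = 2
G(10) = mex{1,1,0,0,0} = 2
G(11) = mex{1,1,0,0,0} = 2
G(12) = mex{2,1,1,0,0} = 3
G(13) = mex{2,1,1,1,0} = 3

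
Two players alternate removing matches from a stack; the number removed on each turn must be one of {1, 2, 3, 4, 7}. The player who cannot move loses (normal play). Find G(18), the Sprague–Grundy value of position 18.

3

n :  0  1  2  3  4  5  6  7  8  9 10 11 12 13 14 15 16 17 18
G :  0  1  2  3  4  0  1  2  3  4  0  1  2  3  4  0  1  2  3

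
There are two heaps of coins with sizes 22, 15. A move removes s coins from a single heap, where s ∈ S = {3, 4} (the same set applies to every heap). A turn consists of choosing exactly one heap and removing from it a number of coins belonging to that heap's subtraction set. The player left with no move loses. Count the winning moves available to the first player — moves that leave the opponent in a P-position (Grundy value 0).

All heaps use S = {3, 4}:
G(0) = 0
G(1) = mex{} = 0
G(2) = mex{} = 0
G(3) = mex{0} = 1
G(4) = mex{0,0} = 1
G(5) = mex{0,0} = 1
G(6) = mex{1,0} = 2
G(7) = mex{1,1} = 0
G(8) = mex{1,1} = 0
G(9) = mex{2,1} = 0
G(10) = mex{0,2} = 1
G(11) = mex{0,0} = 1
G(12) = mex{0,0} = 1
G(13) = mex{1,0} = 2
G(14) = mex{1,1} = 0
G(15) = mex{1,1} = 0
G(16) = mex{2,1} = 0
G(17) = mex{0,2} = 1
G(18) = mex{0,0} = 1
G(19) = mex{0,0} = 1
G(20) = mex{1,0} = 2
G(21) = mex{1,1} = 0
G(22) = mex{1,1} = 0
Heap A: G(22) = 0.
Heap B: G(15) = 0.
Combined Grundy value = 0 ⊕ 0 = 0.
A winning move leaves total XOR = 0, i.e. changes one component's Grundy value g to g ⊕ X where X is the current total.
Heap A: target g' = 0⊕0 = 0, but every legal move changes the Grundy value (mex property), so 0 moves.
Heap B: target g' = 0⊕0 = 0, but every legal move changes the Grundy value (mex property), so 0 moves.

0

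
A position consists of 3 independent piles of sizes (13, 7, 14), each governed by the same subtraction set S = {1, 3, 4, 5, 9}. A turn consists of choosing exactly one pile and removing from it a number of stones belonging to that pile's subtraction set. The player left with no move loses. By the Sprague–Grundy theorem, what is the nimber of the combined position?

All piles use S = {1, 3, 4, 5, 9}:
n :  0  1  2  3  4  5  6  7  8  9 10 11 12 13 14
G :  0  1  0  1  2  3  2  3  0  1  0  1  2  3  2
Pile A: G(13) = 3.
Pile B: G(7) = 3.
Pile C: G(14) = 2.
Combined Grundy value = 3 ⊕ 3 ⊕ 2 = 2.

2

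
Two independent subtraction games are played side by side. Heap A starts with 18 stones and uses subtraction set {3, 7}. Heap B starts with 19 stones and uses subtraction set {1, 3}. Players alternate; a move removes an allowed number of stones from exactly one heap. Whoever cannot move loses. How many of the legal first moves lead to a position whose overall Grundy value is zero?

1

Heap A, S = {3, 7}:
G(0) = 0
G(1) = mex{} = 0
G(2) = mex{} = 0
G(3) = mex{0} = 1
G(4) = mex{0} = 1
G(5) = mex{0} = 1
G(6) = mex{1} = 0
G(7) = mex{1,0} = 2
G(8) = mex{1,0} = 2
G(9) = mex{0,0} = 1
G(10) = mex{2,1} = 0
G(11) = mex{2,1} = 0
G(12) = mex{1,1} = 0
G(13) = mex{0,0} = 1
G(14) = mex{0,2} = 1
G(15) = mex{0,2} = 1
G(16) = mex{1,1} = 0
G(17) = mex{1,0} = 2
G(18) = mex{1,0} = 2
G_A(18) = 2.
Heap B, S = {1, 3}:
G(0) = 0
G(1) = mex{0} = 1
G(2) = mex{1} = 0
G(3) = mex{0,0} = 1
G(4) = mex{1,1} = 0
G(5) = mex{0,0} = 1
G(6) = mex{1,1} = 0
G(7) = mex{0,0} = 1
G(8) = mex{1,1} = 0
G(9) = mex{0,0} = 1
G(10) = mex{1,1} = 0
G(11) = mex{0,0} = 1
G(12) = mex{1,1} = 0
G(13) = mex{0,0} = 1
G(14) = mex{1,1} = 0
G(15) = mex{0,0} = 1
G(16) = mex{1,1} = 0
G(17) = mex{0,0} = 1
G(18) = mex{1,1} = 0
G(19) = mex{0,0} = 1
G_B(19) = 1.
Combined Grundy value = 2 ⊕ 1 = 3.
A winning move leaves total XOR = 0, i.e. changes one component's Grundy value g to g ⊕ X where X is the current total.
Heap A: need g' = 2⊕3 = 1. Options: 18−3→G=1, 18−7→G=0. Hits: 1.
Heap B: need g' = 1⊕3 = 2. Options: 19−1→G=0, 19−3→G=0. Hits: 0.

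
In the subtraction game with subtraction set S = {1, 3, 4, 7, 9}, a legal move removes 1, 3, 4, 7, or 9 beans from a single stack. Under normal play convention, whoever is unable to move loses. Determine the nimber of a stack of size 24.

0

G(0) = 0
G(1) = mex{0} = 1
G(2) = mex{1} = 0
G(3) = mex{0,0} = 1
G(4) = mex{1,1,0} = 2
G(5) = mex{2,0,1} = 3
G(6) = mex{3,1,0} = 2
G(7) = mex{2,2,1,0} = 3
G(8) = mex{3,3,2,1} = 0
G(9) = mex{0,2,3,0,0} = 1
G(10) = mex{1,3,2,1,1} = 0
G(11) = mex{0,0,3,2,0} = 1
G(12) = mex{1,1,0,3,1} = 2
G(13) = mex{2,0,1,2,2} = 3
G(14) = mex{3,1,0,3,3} = 2
G(15) = mex{2,2,1,0,2} = 3
G(16) = mex{3,3,2,1,3} = 0
G(17) = mex{0,2,3,0,0} = 1
G(18) = mex{1,3,2,1,1} = 0
G(19) = mex{0,0,3,2,0} = 1
G(20) = mex{1,1,0,3,1} = 2
G(21) = mex{2,0,1,2,2} = 3
G(22) = mex{3,1,0,3,3} = 2
G(23) = mex{2,2,1,0,2} = 3
G(24) = mex{3,3,2,1,3} = 0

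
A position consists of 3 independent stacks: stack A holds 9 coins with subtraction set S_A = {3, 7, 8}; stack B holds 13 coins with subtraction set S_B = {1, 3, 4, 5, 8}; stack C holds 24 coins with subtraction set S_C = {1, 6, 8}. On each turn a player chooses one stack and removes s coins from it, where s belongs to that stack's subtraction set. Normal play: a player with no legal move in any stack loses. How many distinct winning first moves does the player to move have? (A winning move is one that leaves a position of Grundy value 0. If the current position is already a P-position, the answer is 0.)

Stack A, S = {3, 7, 8}:
n : 0 1 2 3 4 5 6 7 8 9
G : 0 0 0 1 1 1 0 2 2 1
G_A(9) = 1.
Stack B, S = {1, 3, 4, 5, 8}:
n :  0  1  2  3  4  5  6  7  8  9 10 11 12 13
G :  0  1  0  1  2  3  2  3  4  0  1  0  1  2
G_B(13) = 2.
Stack C, S = {1, 6, 8}:
n :  0  1  2  3  4  5  6  7  8  9 10 11 12 13 14 15 16 17 18 19 20 21 22 23 24
G :  0  1  0  1  0  1  2  0  1  0  1  0  1  2  0  1  0  1  0  1  2  0  1  0  1
G_C(24) = 1.
Combined Grundy value = 1 ⊕ 2 ⊕ 1 = 2.
A winning move leaves total XOR = 0, i.e. changes one component's Grundy value g to g ⊕ X where X is the current total.
Stack A: need g' = 1⊕2 = 3. Options: 9−3→G=0, 9−7→G=0, 9−8→G=0. Hits: 0.
Stack B: need g' = 2⊕2 = 0. Options: 13−1→G=1, 13−3→G=1, 13−4→G=0, 13−5→G=4, 13−8→G=3. Hits: 1.
Stack C: need g' = 1⊕2 = 3. Options: 24−1→G=0, 24−6→G=0, 24−8→G=0. Hits: 0.

1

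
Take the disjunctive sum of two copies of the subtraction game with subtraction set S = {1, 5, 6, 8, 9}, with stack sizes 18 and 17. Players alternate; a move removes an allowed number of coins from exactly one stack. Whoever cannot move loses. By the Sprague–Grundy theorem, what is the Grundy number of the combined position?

All stacks use S = {1, 5, 6, 8, 9}:
G(0) = 0
G(1) = mex{0} = 1
G(2) = mex{1} = 0
G(3) = mex{0} = 1
G(4) = mex{1} = 0
G(5) = mex{0,0} = 1
G(6) = mex{1,1,0} = 2
G(7) = mex{2,0,1} = 3
G(8) = mex{3,1,0,0} = 2
G(9) = mex{2,0,1,1,0} = 3
G(10) = mex{3,1,0,0,1} = 2
G(11) = mex{2,2,1,1,0} = 3
G(12) = mex{3,3,2,0,1} = 4
G(13) = mex{4,2,3,1,0} = 5
G(14) = mex{5,3,2,2,1} = 0
G(15) = mex{0,2,3,3,2} = 1
G(16) = mex{1,3,2,2,3} = 0
G(17) = mex{0,4,3,3,2} = 1
G(18) = mex{1,5,4,2,3} = 0
Stack A: G(18) = 0.
Stack B: G(17) = 1.
Combined Grundy value = 0 ⊕ 1 = 1.

1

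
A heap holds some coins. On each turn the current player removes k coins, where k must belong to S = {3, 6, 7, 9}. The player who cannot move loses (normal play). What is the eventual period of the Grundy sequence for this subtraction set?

12

n :  0  1  2  3  4  5  6  7  8  9 10 11 12 13 14 15 16 17 18 19 20 21 22 23 24 25
G :  0  0  0  1  1  1  2  2  2  3  3  3  0  0  0  1  1  1  2  2  2  3  3  3  0  0
G(n+12) = G(n) holds for n = 0,…,8 (a full window of length max(S) = 9), so the sequence is purely periodic with period 12.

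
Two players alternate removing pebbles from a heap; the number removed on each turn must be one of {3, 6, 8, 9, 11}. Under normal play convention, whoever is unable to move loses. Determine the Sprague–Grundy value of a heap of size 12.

4

G(0) = 0
G(1) = mex{} = 0
G(2) = mex{} = 0
G(3) = mex{0} = 1
G(4) = mex{0} = 1
G(5) = mex{0} = 1
G(6) = mex{1,0} = 2
G(7) = mex{1,0} = 2
G(8) = mex{1,0,0} = 2
G(9) = mex{2,1,0,0} = 3
G(10) = mex{2,1,0,0} = 3
G(11) = mex{2,1,1,0,0} = 3
G(12) = mex{3,2,1,1,0} = 4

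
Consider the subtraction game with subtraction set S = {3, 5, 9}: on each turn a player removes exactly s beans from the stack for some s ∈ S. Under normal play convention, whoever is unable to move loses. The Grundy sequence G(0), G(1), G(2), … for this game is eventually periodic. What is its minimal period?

2

n :  0  1  2  3  4  5  6  7  8  9 10 11 12 13 14 15 16 17 18 19 20 21 22 23 24 25 26
G :  0  0  0  1  1  1  2  2  0  3  3  1  0  2  0  1  0  1  0  1  0  1  0  1  0  1  0
From n = 14 onward G(n+2) = G(n); since this holds over max(S) = 9 consecutive positions the period is 2 (pre-period 14).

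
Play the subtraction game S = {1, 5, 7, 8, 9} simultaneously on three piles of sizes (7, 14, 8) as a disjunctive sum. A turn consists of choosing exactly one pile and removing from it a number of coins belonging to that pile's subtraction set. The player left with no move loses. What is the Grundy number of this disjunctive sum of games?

1

All piles use S = {1, 5, 7, 8, 9}:
n :  0  1  2  3  4  5  6  7  8  9 10 11 12 13 14
G :  0  1  0  1  0  1  0  1  2  3  2  3  2  3  2
Pile A: G(7) = 1.
Pile B: G(14) = 2.
Pile C: G(8) = 2.
Combined Grundy value = 1 ⊕ 2 ⊕ 2 = 1.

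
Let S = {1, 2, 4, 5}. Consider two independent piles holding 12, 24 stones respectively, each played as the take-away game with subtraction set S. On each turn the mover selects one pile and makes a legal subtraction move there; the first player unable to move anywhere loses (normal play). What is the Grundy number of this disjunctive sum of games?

All piles use S = {1, 2, 4, 5}:
G(0) = 0
G(1) = mex{0} = 1
G(2) = mex{1,0} = 2
G(3) = mex{2,1} = 0
G(4) = mex{0,2,0} = 1
G(5) = mex{1,0,1,0} = 2
G(6) = mex{2,1,2,1} = 0
G(7) = mex{0,2,0,2} = 1
G(8) = mex{1,0,1,0} = 2
G(9) = mex{2,1,2,1} = 0
G(10) = mex{0,2,0,2} = 1
G(11) = mex{1,0,1,0} = 2
G(12) = mex{2,1,2,1} = 0
G(13) = mex{0,2,0,2} = 1
G(14) = mex{1,0,1,0} = 2
G(15) = mex{2,1,2,1} = 0
G(16) = mex{0,2,0,2} = 1
G(17) = mex{1,0,1,0} = 2
G(18) = mex{2,1,2,1} = 0
G(19) = mex{0,2,0,2} = 1
G(20) = mex{1,0,1,0} = 2
G(21) = mex{2,1,2,1} = 0
G(22) = mex{0,2,0,2} = 1
G(23) = mex{1,0,1,0} = 2
G(24) = mex{2,1,2,1} = 0
Pile A: G(12) = 0.
Pile B: G(24) = 0.
Combined Grundy value = 0 ⊕ 0 = 0.

0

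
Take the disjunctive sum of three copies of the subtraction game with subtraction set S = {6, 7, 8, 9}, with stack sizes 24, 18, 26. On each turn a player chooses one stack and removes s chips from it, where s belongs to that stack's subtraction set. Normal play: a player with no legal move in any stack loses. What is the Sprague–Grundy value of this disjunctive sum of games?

0

All stacks use S = {6, 7, 8, 9}:
G(0) = 0
G(1) = mex{} = 0
G(2) = mex{} = 0
G(3) = mex{} = 0
G(4) = mex{} = 0
G(5) = mex{} = 0
G(6) = mex{0} = 1
G(7) = mex{0,0} = 1
G(8) = mex{0,0,0} = 1
G(9) = mex{0,0,0,0} = 1
G(10) = mex{0,0,0,0} = 1
G(11) = mex{0,0,0,0} = 1
G(12) = mex{1,0,0,0} = 2
G(13) = mex{1,1,0,0} = 2
G(14) = mex{1,1,1,0} = 2
G(15) = mex{1,1,1,1} = 0
G(16) = mex{1,1,1,1} = 0
G(17) = mex{1,1,1,1} = 0
G(18) = mex{2,1,1,1} = 0
G(19) = mex{2,2,1,1} = 0
G(20) = mex{2,2,2,1} = 0
G(21) = mex{0,2,2,2} = 1
G(22) = mex{0,0,2,2} = 1
G(23) = mex{0,0,0,2} = 1
G(24) = mex{0,0,0,0} = 1
G(25) = mex{0,0,0,0} = 1
G(26) = mex{0,0,0,0} = 1
Stack A: G(24) = 1.
Stack B: G(18) = 0.
Stack C: G(26) = 1.
Combined Grundy value = 1 ⊕ 0 ⊕ 1 = 0.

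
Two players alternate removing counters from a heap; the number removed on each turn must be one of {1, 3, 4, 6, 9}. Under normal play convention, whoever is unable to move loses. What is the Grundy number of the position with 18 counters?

2

n :  0  1  2  3  4  5  6  7  8  9 10 11 12 13 14 15 16 17 18
G :  0  1  0  1  2  3  2  0  1  4  3  2  0  1  0  1  2  3  2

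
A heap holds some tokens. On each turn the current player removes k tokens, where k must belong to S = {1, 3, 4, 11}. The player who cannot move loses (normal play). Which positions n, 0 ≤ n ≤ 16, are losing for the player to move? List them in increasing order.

0, 2, 7, 9, 14, 16

n :  0  1  2  3  4  5  6  7  8  9 10 11 12 13 14 15 16
G :  0  1  0  1  2  3  2  0  1  0  1  2  3  2  0  1  0
P-positions are exactly the n with G(n) = 0.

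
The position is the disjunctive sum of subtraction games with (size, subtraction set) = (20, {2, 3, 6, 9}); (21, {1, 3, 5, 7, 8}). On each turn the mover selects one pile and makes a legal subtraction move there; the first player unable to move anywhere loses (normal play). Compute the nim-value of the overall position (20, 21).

2

Pile A, S = {2, 3, 6, 9}:
n :  0  1  2  3  4  5  6  7  8  9 10 11 12 13 14 15 16 17 18 19 20
G :  0  0  1  1  2  0  3  1  2  2  3  3  0  0  1  1  2  0  3  1  2
G_A(20) = 2.
Pile B, S = {1, 3, 5, 7, 8}:
n :  0  1  2  3  4  5  6  7  8  9 10 11 12 13 14 15 16 17 18 19 20 21
G :  0  1  0  1  0  1  0  1  2  3  2  3  2  3  2  0  1  0  1  0  1  0
G_B(21) = 0.
Combined Grundy value = 2 ⊕ 0 = 2.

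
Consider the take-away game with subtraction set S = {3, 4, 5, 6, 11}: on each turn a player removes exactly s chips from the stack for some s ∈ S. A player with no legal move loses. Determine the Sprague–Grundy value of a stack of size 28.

3

n :  0  1  2  3  4  5  6  7  8  9 10 11 12 13 14 15 16 17 18 19 20 21 22 23 24 25 26 27 28
G :  0  0  0  1  1  1  2  2  2  0  0  3  1  1  4  2  2  0  0  0  1  1  1  2  2  2  0  0  3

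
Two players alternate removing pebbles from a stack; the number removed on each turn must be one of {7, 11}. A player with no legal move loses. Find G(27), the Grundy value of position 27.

n :  0  1  2  3  4  5  6  7  8  9 10 11 12 13 14 15 16 17 18 19 20 21 22 23 24 25 26 27
G :  0  0  0  0  0  0  0  1  1  1  1  1  1  1  2  2  2  2  0  0  0  0  0  0  0  1  1  1

1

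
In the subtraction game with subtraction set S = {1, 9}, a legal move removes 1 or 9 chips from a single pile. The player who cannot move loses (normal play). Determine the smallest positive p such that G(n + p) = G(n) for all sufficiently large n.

2

G(0) = 0
G(1) = mex{0} = 1
G(2) = mex{1} = 0
G(3) = mex{0} = 1
G(4) = mex{1} = 0
G(5) = mex{0} = 1
G(6) = mex{1} = 0
G(7) = mex{0} = 1
G(8) = mex{1} = 0
G(9) = mex{0,0} = 1
G(10) = mex{1,1} = 0
G(11) = mex{0,0} = 1
G(12) = mex{1,1} = 0
G(13) = mex{0,0} = 1
G(14) = mex{1,1} = 0
G(n+2) = G(n) holds for n = 0,…,8 (a full window of length max(S) = 9), so the sequence is purely periodic with period 2.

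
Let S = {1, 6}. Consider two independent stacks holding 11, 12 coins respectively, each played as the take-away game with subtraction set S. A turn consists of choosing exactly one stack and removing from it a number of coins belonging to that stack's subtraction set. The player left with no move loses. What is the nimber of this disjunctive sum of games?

1

All stacks use S = {1, 6}:
G(0) = 0
G(1) = mex{0} = 1
G(2) = mex{1} = 0
G(3) = mex{0} = 1
G(4) = mex{1} = 0
G(5) = mex{0} = 1
G(6) = mex{1,0} = 2
G(7) = mex{2,1} = 0
G(8) = mex{0,0} = 1
G(9) = mex{1,1} = 0
G(10) = mex{0,0} = 1
G(11) = mex{1,1} = 0
G(12) = mex{0,2} = 1
Stack A: G(11) = 0.
Stack B: G(12) = 1.
Combined Grundy value = 0 ⊕ 1 = 1.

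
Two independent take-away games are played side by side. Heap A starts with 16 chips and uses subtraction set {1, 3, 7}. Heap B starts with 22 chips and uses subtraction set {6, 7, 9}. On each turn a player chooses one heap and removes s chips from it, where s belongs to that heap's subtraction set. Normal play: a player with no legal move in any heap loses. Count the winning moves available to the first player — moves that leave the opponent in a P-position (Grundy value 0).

5

Heap A, S = {1, 3, 7}:
n :  0  1  2  3  4  5  6  7  8  9 10 11 12 13 14 15 16
G :  0  1  0  1  0  1  0  1  0  1  0  1  0  1  0  1  0
G_A(16) = 0.
Heap B, S = {6, 7, 9}:
G(0) = 0
G(1) = mex{} = 0
G(2) = mex{} = 0
G(3) = mex{} = 0
G(4) = mex{} = 0
G(5) = mex{} = 0
G(6) = mex{0} = 1
G(7) = mex{0,0} = 1
G(8) = mex{0,0} = 1
G(9) = mex{0,0,0} = 1
G(10) = mex{0,0,0} = 1
G(11) = mex{0,0,0} = 1
G(12) = mex{1,0,0} = 2
G(13) = mex{1,1,0} = 2
G(14) = mex{1,1,0} = 2
G(15) = mex{1,1,1} = 0
G(16) = mex{1,1,1} = 0
G(17) = mex{1,1,1} = 0
G(18) = mex{2,1,1} = 0
G(19) = mex{2,2,1} = 0
G(20) = mex{2,2,1} = 0
G(21) = mex{0,2,2} = 1
G(22) = mex{0,0,2} = 1
G_B(22) = 1.
Combined Grundy value = 0 ⊕ 1 = 1.
A winning move leaves total XOR = 0, i.e. changes one component's Grundy value g to g ⊕ X where X is the current total.
Heap A: need g' = 0⊕1 = 1. Options: 16−1→G=1, 16−3→G=1, 16−7→G=1. Hits: 3.
Heap B: need g' = 1⊕1 = 0. Options: 22−6→G=0, 22−7→G=0, 22−9→G=2. Hits: 2.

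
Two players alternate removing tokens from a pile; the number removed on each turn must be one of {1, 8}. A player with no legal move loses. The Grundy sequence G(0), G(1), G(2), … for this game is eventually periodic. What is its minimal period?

9

G(0) = 0
G(1) = mex{0} = 1
G(2) = mex{1} = 0
G(3) = mex{0} = 1
G(4) = mex{1} = 0
G(5) = mex{0} = 1
G(6) = mex{1} = 0
G(7) = mex{0} = 1
G(8) = mex{1,0} = 2
G(9) = mex{2,1} = 0
G(10) = mex{0,0} = 1
G(11) = mex{1,1} = 0
G(12) = mex{0,0} = 1
G(13) = mex{1,1} = 0
G(14) = mex{0,0} = 1
G(15) = mex{1,1} = 0
G(16) = mex{0,2} = 1
G(17) = mex{1,0} = 2
G(18) = mex{2,1} = 0
G(19) = mex{0,0} = 1
G(n+9) = G(n) holds for n = 0,…,7 (a full window of length max(S) = 8), so the sequence is purely periodic with period 9.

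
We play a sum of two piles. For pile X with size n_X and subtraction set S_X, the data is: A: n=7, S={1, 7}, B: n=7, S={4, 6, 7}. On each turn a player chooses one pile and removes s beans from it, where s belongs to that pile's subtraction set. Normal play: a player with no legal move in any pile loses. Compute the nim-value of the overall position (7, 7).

0

Pile A, S = {1, 7}:
G(0) = 0
G(1) = mex{0} = 1
G(2) = mex{1} = 0
G(3) = mex{0} = 1
G(4) = mex{1} = 0
G(5) = mex{0} = 1
G(6) = mex{1} = 0
G(7) = mex{0,0} = 1
G_A(7) = 1.
Pile B, S = {4, 6, 7}:
n : 0 1 2 3 4 5 6 7
G : 0 0 0 0 1 1 1 1
G_B(7) = 1.
Combined Grundy value = 1 ⊕ 1 = 0.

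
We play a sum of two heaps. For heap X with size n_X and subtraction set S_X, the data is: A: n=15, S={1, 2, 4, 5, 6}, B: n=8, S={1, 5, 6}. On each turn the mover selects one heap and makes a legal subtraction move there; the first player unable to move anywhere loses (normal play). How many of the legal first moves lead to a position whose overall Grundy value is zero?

Heap A, S = {1, 2, 4, 5, 6}:
n :  0  1  2  3  4  5  6  7  8  9 10 11 12 13 14 15
G :  0  1  2  0  1  2  3  4  5  3  0  1  2  0  1  2
G_A(15) = 2.
Heap B, S = {1, 5, 6}:
G(0) = 0
G(1) = mex{0} = 1
G(2) = mex{1} = 0
G(3) = mex{0} = 1
G(4) = mex{1} = 0
G(5) = mex{0,0} = 1
G(6) = mex{1,1,0} = 2
G(7) = mex{2,0,1} = 3
G(8) = mex{3,1,0} = 2
G_B(8) = 2.
Combined Grundy value = 2 ⊕ 2 = 0.
A winning move leaves total XOR = 0, i.e. changes one component's Grundy value g to g ⊕ X where X is the current total.
Heap A: target g' = 2⊕0 = 2, but every legal move changes the Grundy value (mex property), so 0 moves.
Heap B: target g' = 2⊕0 = 2, but every legal move changes the Grundy value (mex property), so 0 moves.

0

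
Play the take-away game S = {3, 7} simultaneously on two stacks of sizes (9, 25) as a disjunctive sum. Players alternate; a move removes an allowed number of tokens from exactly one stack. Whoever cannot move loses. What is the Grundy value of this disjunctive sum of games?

All stacks use S = {3, 7}:
G(0) = 0
G(1) = mex{} = 0
G(2) = mex{} = 0
G(3) = mex{0} = 1
G(4) = mex{0} = 1
G(5) = mex{0} = 1
G(6) = mex{1} = 0
G(7) = mex{1,0} = 2
G(8) = mex{1,0} = 2
G(9) = mex{0,0} = 1
G(10) = mex{2,1} = 0
G(11) = mex{2,1} = 0
G(12) = mex{1,1} = 0
G(13) = mex{0,0} = 1
G(14) = mex{0,2} = 1
G(15) = mex{0,2} = 1
G(16) = mex{1,1} = 0
G(17) = mex{1,0} = 2
G(18) = mex{1,0} = 2
G(19) = mex{0,0} = 1
G(20) = mex{2,1} = 0
G(21) = mex{2,1} = 0
G(22) = mex{1,1} = 0
G(23) = mex{0,0} = 1
G(24) = mex{0,2} = 1
G(25) = mex{0,2} = 1
Stack A: G(9) = 1.
Stack B: G(25) = 1.
Combined Grundy value = 1 ⊕ 1 = 0.

0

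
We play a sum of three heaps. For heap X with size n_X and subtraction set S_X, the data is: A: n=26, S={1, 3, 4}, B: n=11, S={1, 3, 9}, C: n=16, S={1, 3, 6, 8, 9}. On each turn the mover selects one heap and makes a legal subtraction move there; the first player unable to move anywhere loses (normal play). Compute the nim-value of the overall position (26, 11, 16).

Heap A, S = {1, 3, 4}:
n :  0  1  2  3  4  5  6  7  8  9 10 11 12 13 14 15 16 17 18 19 20 21 22 23 24 25 26
G :  0  1  0  1  2  3  2  0  1  0  1  2  3  2  0  1  0  1  2  3  2  0  1  0  1  2  3
G_A(26) = 3.
Heap B, S = {1, 3, 9}:
n :  0  1  2  3  4  5  6  7  8  9 10 11
G :  0  1  0  1  0  1  0  1  0  1  0  1
G_B(11) = 1.
Heap C, S = {1, 3, 6, 8, 9}:
G(0) = 0
G(1) = mex{0} = 1
G(2) = mex{1} = 0
G(3) = mex{0,0} = 1
G(4) = mex{1,1} = 0
G(5) = mex{0,0} = 1
G(6) = mex{1,1,0} = 2
G(7) = mex{2,0,1} = 3
G(8) = mex{3,1,0,0} = 2
G(9) = mex{2,2,1,1,0} = 3
G(10) = mex{3,3,0,0,1} = 2
G(11) = mex{2,2,1,1,0} = 3
G(12) = mex{3,3,2,0,1} = 4
G(13) = mex{4,2,3,1,0} = 5
G(14) = mex{5,3,2,2,1} = 0
G(15) = mex{0,4,3,3,2} = 1
G(16) = mex{1,5,2,2,3} = 0
G_C(16) = 0.
Combined Grundy value = 3 ⊕ 1 ⊕ 0 = 2.

2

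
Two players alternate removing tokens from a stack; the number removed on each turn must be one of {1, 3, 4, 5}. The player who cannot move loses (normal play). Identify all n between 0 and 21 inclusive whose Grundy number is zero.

0, 2, 8, 10, 16, 18

G(0) = 0
G(1) = mex{0} = 1
G(2) = mex{1} = 0
G(3) = mex{0,0} = 1
G(4) = mex{1,1,0} = 2
G(5) = mex{2,0,1,0} = 3
G(6) = mex{3,1,0,1} = 2
G(7) = mex{2,2,1,0} = 3
G(8) = mex{3,3,2,1} = 0
G(9) = mex{0,2,3,2} = 1
G(10) = mex{1,3,2,3} = 0
G(11) = mex{0,0,3,2} = 1
G(12) = mex{1,1,0,3} = 2
G(13) = mex{2,0,1,0} = 3
G(14) = mex{3,1,0,1} = 2
G(15) = mex{2,2,1,0} = 3
G(16) = mex{3,3,2,1} = 0
G(17) = mex{0,2,3,2} = 1
G(18) = mex{1,3,2,3} = 0
G(19) = mex{0,0,3,2} = 1
G(20) = mex{1,1,0,3} = 2
G(21) = mex{2,0,1,0} = 3
P-positions are exactly the n with G(n) = 0.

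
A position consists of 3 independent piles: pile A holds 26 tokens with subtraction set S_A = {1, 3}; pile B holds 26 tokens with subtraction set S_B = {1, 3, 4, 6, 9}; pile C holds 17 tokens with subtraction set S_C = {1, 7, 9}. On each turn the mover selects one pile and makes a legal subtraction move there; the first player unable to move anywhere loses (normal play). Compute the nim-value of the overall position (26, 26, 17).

Pile A, S = {1, 3}:
n :  0  1  2  3  4  5  6  7  8  9 10 11 12 13 14 15 16 17 18 19 20 21 22 23 24 25 26
G :  0  1  0  1  0  1  0  1  0  1  0  1  0  1  0  1  0  1  0  1  0  1  0  1  0  1  0
G_A(26) = 0.
Pile B, S = {1, 3, 4, 6, 9}:
G(0) = 0
G(1) = mex{0} = 1
G(2) = mex{1} = 0
G(3) = mex{0,0} = 1
G(4) = mex{1,1,0} = 2
G(5) = mex{2,0,1} = 3
G(6) = mex{3,1,0,0} = 2
G(7) = mex{2,2,1,1} = 0
G(8) = mex{0,3,2,0} = 1
G(9) = mex{1,2,3,1,0} = 4
G(10) = mex{4,0,2,2,1} = 3
G(11) = mex{3,1,0,3,0} = 2
G(12) = mex{2,4,1,2,1} = 0
G(13) = mex{0,3,4,0,2} = 1
G(14) = mex{1,2,3,1,3} = 0
G(15) = mex{0,0,2,4,2} = 1
G(16) = mex{1,1,0,3,0} = 2
G(17) = mex{2,0,1,2,1} = 3
G(18) = mex{3,1,0,0,4} = 2
G(19) = mex{2,2,1,1,3} = 0
G(20) = mex{0,3,2,0,2} = 1
G(21) = mex{1,2,3,1,0} = 4
G(22) = mex{4,0,2,2,1} = 3
G(23) = mex{3,1,0,3,0} = 2
G(24) = mex{2,4,1,2,1} = 0
G(25) = mex{0,3,4,0,2} = 1
G(26) = mex{1,2,3,1,3} = 0
G_B(26) = 0.
Pile C, S = {1, 7, 9}:
n :  0  1  2  3  4  5  6  7  8  9 10 11 12 13 14 15 16 17
G :  0  1  0  1  0  1  0  1  0  1  0  1  0  1  0  1  0  1
G_C(17) = 1.
Combined Grundy value = 0 ⊕ 0 ⊕ 1 = 1.

1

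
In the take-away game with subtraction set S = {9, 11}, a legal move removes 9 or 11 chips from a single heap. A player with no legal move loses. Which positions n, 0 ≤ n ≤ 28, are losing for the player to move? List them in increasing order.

0, 1, 2, 3, 4, 5, 6, 7, 8, 20, 21, 22, 23, 24, 25, 26, 27, 28

G(0) = 0
G(1) = mex{} = 0
G(2) = mex{} = 0
G(3) = mex{} = 0
G(4) = mex{} = 0
G(5) = mex{} = 0
G(6) = mex{} = 0
G(7) = mex{} = 0
G(8) = mex{} = 0
G(9) = mex{0} = 1
G(10) = mex{0} = 1
G(11) = mex{0,0} = 1
G(12) = mex{0,0} = 1
G(13) = mex{0,0} = 1
G(14) = mex{0,0} = 1
G(15) = mex{0,0} = 1
G(16) = mex{0,0} = 1
G(17) = mex{0,0} = 1
G(18) = mex{1,0} = 2
G(19) = mex{1,0} = 2
G(20) = mex{1,1} = 0
G(21) = mex{1,1} = 0
G(22) = mex{1,1} = 0
G(23) = mex{1,1} = 0
G(24) = mex{1,1} = 0
G(25) = mex{1,1} = 0
G(26) = mex{1,1} = 0
G(27) = mex{2,1} = 0
G(28) = mex{2,1} = 0
P-positions are exactly the n with G(n) = 0.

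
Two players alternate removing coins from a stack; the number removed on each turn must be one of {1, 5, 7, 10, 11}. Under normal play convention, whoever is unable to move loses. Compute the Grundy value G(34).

n :  0  1  2  3  4  5  6  7  8  9 10 11 12 13 14 15 16 17 18 19 20 21 22 23 24 25 26 27 28 29 30 31 32 33 34
G :  0  1  0  1  0  1  0  1  0  1  2  3  2  3  2  3  2  3  2  3  0  1  0  1  0  1  0  1  0  1  2  3  2  3  2

2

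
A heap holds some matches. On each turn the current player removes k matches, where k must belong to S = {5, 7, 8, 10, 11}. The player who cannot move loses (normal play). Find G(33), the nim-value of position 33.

0

G(0) = 0
G(1) = mex{} = 0
G(2) = mex{} = 0
G(3) = mex{} = 0
G(4) = mex{} = 0
G(5) = mex{0} = 1
G(6) = mex{0} = 1
G(7) = mex{0,0} = 1
G(8) = mex{0,0,0} = 1
G(9) = mex{0,0,0} = 1
G(10) = mex{1,0,0,0} = 2
G(11) = mex{1,0,0,0,0} = 2
G(12) = mex{1,1,0,0,0} = 2
G(13) = mex{1,1,1,0,0} = 2
G(14) = mex{1,1,1,0,0} = 2
G(15) = mex{2,1,1,1,0} = 3
G(16) = mex{2,1,1,1,1} = 0
G(17) = mex{2,2,1,1,1} = 0
G(18) = mex{2,2,2,1,1} = 0
G(19) = mex{2,2,2,1,1} = 0
G(20) = mex{3,2,2,2,1} = 0
G(21) = mex{0,2,2,2,2} = 1
G(22) = mex{0,3,2,2,2} = 1
G(23) = mex{0,0,3,2,2} = 1
G(24) = mex{0,0,0,2,2} = 1
G(25) = mex{0,0,0,3,2} = 1
G(26) = mex{1,0,0,0,3} = 2
G(27) = mex{1,0,0,0,0} = 2
G(28) = mex{1,1,0,0,0} = 2
G(29) = mex{1,1,1,0,0} = 2
G(30) = mex{1,1,1,0,0} = 2
G(31) = mex{2,1,1,1,0} = 3
G(32) = mex{2,1,1,1,1} = 0
G(33) = mex{2,2,1,1,1} = 0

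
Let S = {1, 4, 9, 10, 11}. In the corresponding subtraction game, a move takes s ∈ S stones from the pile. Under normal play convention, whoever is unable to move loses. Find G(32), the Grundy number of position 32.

4

G(0) = 0
G(1) = mex{0} = 1
G(2) = mex{1} = 0
G(3) = mex{0} = 1
G(4) = mex{1,0} = 2
G(5) = mex{2,1} = 0
G(6) = mex{0,0} = 1
G(7) = mex{1,1} = 0
G(8) = mex{0,2} = 1
G(9) = mex{1,0,0} = 2
G(10) = mex{2,1,1,0} = 3
G(11) = mex{3,0,0,1,0} = 2
G(12) = mex{2,1,1,0,1} = 3
G(13) = mex{3,2,2,1,0} = 4
G(14) = mex{4,3,0,2,1} = 5
G(15) = mex{5,2,1,0,2} = 3
G(16) = mex{3,3,0,1,0} = 2
G(17) = mex{2,4,1,0,1} = 3
G(18) = mex{3,5,2,1,0} = 4
G(19) = mex{4,3,3,2,1} = 0
G(20) = mex{0,2,2,3,2} = 1
G(21) = mex{1,3,3,2,3} = 0
G(22) = mex{0,4,4,3,2} = 1
G(23) = mex{1,0,5,4,3} = 2
G(24) = mex{2,1,3,5,4} = 0
G(25) = mex{0,0,2,3,5} = 1
G(26) = mex{1,1,3,2,3} = 0
G(27) = mex{0,2,4,3,2} = 1
G(28) = mex{1,0,0,4,3} = 2
G(29) = mex{2,1,1,0,4} = 3
G(30) = mex{3,0,0,1,0} = 2
G(31) = mex{2,1,1,0,1} = 3
G(32) = mex{3,2,2,1,0} = 4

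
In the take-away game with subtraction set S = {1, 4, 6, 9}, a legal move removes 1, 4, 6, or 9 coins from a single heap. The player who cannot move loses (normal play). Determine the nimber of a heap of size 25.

n :  0  1  2  3  4  5  6  7  8  9 10 11 12 13 14 15 16 17 18 19 20 21 22 23 24 25
G :  0  1  0  1  2  0  1  0  1  2  0  1  0  1  2  0  1  0  1  2  0  1  0  1  2  0

0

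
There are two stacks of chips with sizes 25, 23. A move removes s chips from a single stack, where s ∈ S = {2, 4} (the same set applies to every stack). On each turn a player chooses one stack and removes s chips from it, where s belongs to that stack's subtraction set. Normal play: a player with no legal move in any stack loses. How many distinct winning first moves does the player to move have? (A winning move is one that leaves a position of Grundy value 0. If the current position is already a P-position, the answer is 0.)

2

All stacks use S = {2, 4}:
G(0) = 0
G(1) = mex{} = 0
G(2) = mex{0} = 1
G(3) = mex{0} = 1
G(4) = mex{1,0} = 2
G(5) = mex{1,0} = 2
G(6) = mex{2,1} = 0
G(7) = mex{2,1} = 0
G(8) = mex{0,2} = 1
G(9) = mex{0,2} = 1
G(10) = mex{1,0} = 2
G(11) = mex{1,0} = 2
G(12) = mex{2,1} = 0
G(13) = mex{2,1} = 0
G(14) = mex{0,2} = 1
G(15) = mex{0,2} = 1
G(16) = mex{1,0} = 2
G(17) = mex{1,0} = 2
G(18) = mex{2,1} = 0
G(19) = mex{2,1} = 0
G(20) = mex{0,2} = 1
G(21) = mex{0,2} = 1
G(22) = mex{1,0} = 2
G(23) = mex{1,0} = 2
G(24) = mex{2,1} = 0
G(25) = mex{2,1} = 0
Stack A: G(25) = 0.
Stack B: G(23) = 2.
Combined Grundy value = 0 ⊕ 2 = 2.
A winning move leaves total XOR = 0, i.e. changes one component's Grundy value g to g ⊕ X where X is the current total.
Stack A: need g' = 0⊕2 = 2. Options: 25−2→G=2, 25−4→G=1. Hits: 1.
Stack B: need g' = 2⊕2 = 0. Options: 23−2→G=1, 23−4→G=0. Hits: 1.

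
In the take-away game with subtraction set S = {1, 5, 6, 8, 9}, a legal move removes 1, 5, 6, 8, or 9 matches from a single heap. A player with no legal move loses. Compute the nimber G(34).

G(0) = 0
G(1) = mex{0} = 1
G(2) = mex{1} = 0
G(3) = mex{0} = 1
G(4) = mex{1} = 0
G(5) = mex{0,0} = 1
G(6) = mex{1,1,0} = 2
G(7) = mex{2,0,1} = 3
G(8) = mex{3,1,0,0} = 2
G(9) = mex{2,0,1,1,0} = 3
G(10) = mex{3,1,0,0,1} = 2
G(11) = mex{2,2,1,1,0} = 3
G(12) = mex{3,3,2,0,1} = 4
G(13) = mex{4,2,3,1,0} = 5
G(14) = mex{5,3,2,2,1} = 0
G(15) = mex{0,2,3,3,2} = 1
G(16) = mex{1,3,2,2,3} = 0
G(17) = mex{0,4,3,3,2} = 1
G(18) = mex{1,5,4,2,3} = 0
G(19) = mex{0,0,5,3,2} = 1
G(20) = mex{1,1,0,4,3} = 2
G(21) = mex{2,0,1,5,4} = 3
G(22) = mex{3,1,0,0,5} = 2
G(23) = mex{2,0,1,1,0} = 3
G(24) = mex{3,1,0,0,1} = 2
G(25) = mex{2,2,1,1,0} = 3
G(26) = mex{3,3,2,0,1} = 4
G(27) = mex{4,2,3,1,0} = 5
G(28) = mex{5,3,2,2,1} = 0
G(29) = mex{0,2,3,3,2} = 1
G(30) = mex{1,3,2,2,3} = 0
G(31) = mex{0,4,3,3,2} = 1
G(32) = mex{1,5,4,2,3} = 0
G(33) = mex{0,0,5,3,2} = 1
G(34) = mex{1,1,0,4,3} = 2

2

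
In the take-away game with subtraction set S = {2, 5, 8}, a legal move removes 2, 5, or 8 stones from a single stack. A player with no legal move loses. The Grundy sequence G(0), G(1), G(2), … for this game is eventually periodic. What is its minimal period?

10

G(0) = 0
G(1) = mex{} = 0
G(2) = mex{0} = 1
G(3) = mex{0} = 1
G(4) = mex{1} = 0
G(5) = mex{1,0} = 2
G(6) = mex{0,0} = 1
G(7) = mex{2,1} = 0
G(8) = mex{1,1,0} = 2
G(9) = mex{0,0,0} = 1
G(10) = mex{2,2,1} = 0
G(11) = mex{1,1,1} = 0
G(12) = mex{0,0,0} = 1
G(13) = mex{0,2,2} = 1
G(14) = mex{1,1,1} = 0
G(15) = mex{1,0,0} = 2
G(16) = mex{0,0,2} = 1
G(17) = mex{2,1,1} = 0
G(18) = mex{1,1,0} = 2
G(19) = mex{0,0,0} = 1
G(20) = mex{2,2,1} = 0
G(21) = mex{1,1,1} = 0
G(n+10) = G(n) holds for n = 0,…,7 (a full window of length max(S) = 8), so the sequence is purely periodic with period 10.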